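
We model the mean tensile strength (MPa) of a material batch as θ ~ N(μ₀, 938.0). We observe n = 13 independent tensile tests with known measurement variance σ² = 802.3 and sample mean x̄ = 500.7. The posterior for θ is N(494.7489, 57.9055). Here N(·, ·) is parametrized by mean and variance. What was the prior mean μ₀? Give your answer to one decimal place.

With known observation variance, the Normal–Normal posterior has precision τ_n = τ₀ + n/σ² and mean μ_n = (τ₀μ₀ + (n/σ²)x̄)/τ_n.
Here τ₀ = 1/938.0 = 0.001066 and τ_data = 13/802.3 = 0.016203, so τ_n = 0.017269.
Rearranging for μ₀: μ₀ = (μ_n·τ_n − τ_data·x̄)/τ₀ = (494.7489·0.017269 − 0.016203·500.7) / 0.001066 = 0.430977/0.001066 ≈ 404.3.

μ₀ = 404.3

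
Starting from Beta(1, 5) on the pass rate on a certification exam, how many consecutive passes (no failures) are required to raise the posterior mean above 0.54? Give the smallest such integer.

After k passes and 0 failures the posterior is Beta(1+k, 5), with mean (1+k)/(1+5+k).
Set (1+k)/(6+k) > 0.54 and solve: k > (0.54·6 − 1)/(1 − 0.54) = 4.870.
The smallest integer exceeding 4.870 is 5.

k = 5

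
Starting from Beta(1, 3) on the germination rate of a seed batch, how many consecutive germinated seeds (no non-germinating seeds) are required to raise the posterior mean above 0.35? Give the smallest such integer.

After k germinated seeds and 0 non-germinating seeds the posterior is Beta(1+k, 3), with mean (1+k)/(1+3+k).
Set (1+k)/(4+k) > 0.35 and solve: k > (0.35·4 − 1)/(1 − 0.35) = 0.615.
The smallest integer exceeding 0.615 is 1.

k = 1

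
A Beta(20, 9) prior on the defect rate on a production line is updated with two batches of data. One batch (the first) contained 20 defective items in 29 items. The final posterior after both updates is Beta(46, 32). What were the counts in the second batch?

6 defective items and 14 good items

Sequential conjugate updates are equivalent to a single update on the pooled data, so total successes = posterior α − prior α and total failures = posterior β − prior β.
Total across both batches: 46−20=26 defective items, 32−9=23 good items.
Subtract the first batch: 26−20=6 defective items and 23−9=14 good items.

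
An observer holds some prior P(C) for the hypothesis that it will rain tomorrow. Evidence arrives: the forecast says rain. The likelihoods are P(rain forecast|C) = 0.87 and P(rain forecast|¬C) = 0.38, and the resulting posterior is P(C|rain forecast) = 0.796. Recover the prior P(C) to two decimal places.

P(C) = 0.63

Bayes' rule in odds form gives O(C|E) = O(C)·[P(E|C)/P(E|¬C)], hence O(C) = O(C|E)/LR.
Posterior odds = 0.796/(1−0.796) = 3.9020. LR = 0.87/0.38 = 2.2895.
Prior odds = 3.9020/2.2895 = 1.7043, so P(C) = 1.7043/(1+1.7043) ≈ 0.63.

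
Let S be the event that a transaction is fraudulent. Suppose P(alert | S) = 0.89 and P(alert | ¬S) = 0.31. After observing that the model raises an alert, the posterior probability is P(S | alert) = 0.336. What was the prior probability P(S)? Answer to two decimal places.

Bayes' rule in odds form gives O(S|E) = O(S)·[P(E|S)/P(E|¬S)], hence O(S) = O(S|E)/LR.
Posterior odds = 0.336/(1−0.336) = 0.5060. LR = 0.89/0.31 = 2.8710.
Prior odds = 0.5060/2.8710 = 0.1762, so P(S) = 0.1762/(1+0.1762) ≈ 0.15.

P(S) = 0.15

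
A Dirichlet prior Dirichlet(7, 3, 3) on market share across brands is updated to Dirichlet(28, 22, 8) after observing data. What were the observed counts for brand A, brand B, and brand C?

counts (21, 19, 5)

For a Dirichlet(α) prior with multinomial counts c, the posterior is Dirichlet(α + c) componentwise.
Counts are posterior − prior componentwise: 28−7=21, 22−3=19, 8−3=5.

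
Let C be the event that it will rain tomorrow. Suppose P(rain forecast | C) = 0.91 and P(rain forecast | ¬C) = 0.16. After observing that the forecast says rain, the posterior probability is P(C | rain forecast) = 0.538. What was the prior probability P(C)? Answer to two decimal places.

P(C) = 0.17

Bayes' rule in odds form gives O(C|E) = O(C)·[P(E|C)/P(E|¬C)], hence O(C) = O(C|E)/LR.
Posterior odds = 0.538/(1−0.538) = 1.1645. LR = 0.91/0.16 = 5.6875.
Prior odds = 1.1645/5.6875 = 0.2047, so P(C) = 0.2047/(1+0.2047) ≈ 0.17.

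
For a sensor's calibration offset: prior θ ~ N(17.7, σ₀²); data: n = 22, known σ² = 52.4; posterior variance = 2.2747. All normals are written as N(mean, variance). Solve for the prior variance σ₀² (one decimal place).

Posterior precision equals prior precision plus data precision: 1/σ_n² = 1/σ₀² + n/σ².
So 1/σ₀² = 1/2.2747 − 22/52.4 = 0.439618 − 0.419847 = 0.019771.
Hence σ₀² = 1/0.019771 ≈ 50.6.

σ₀² = 50.6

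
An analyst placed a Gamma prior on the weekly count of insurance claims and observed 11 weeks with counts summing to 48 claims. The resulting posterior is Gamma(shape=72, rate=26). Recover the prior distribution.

A Gamma(α, β) prior (rate parametrization) on a Poisson rate with n observations summing to S gives posterior Gamma(α+S, β+n).
So α = 72 − 48 = 24 and β = 26 − 11 = 15.

Gamma(shape=24, rate=15)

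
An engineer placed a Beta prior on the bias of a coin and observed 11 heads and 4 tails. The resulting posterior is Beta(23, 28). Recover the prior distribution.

Beta is conjugate to the binomial likelihood: posterior = Beta(a+s, b+f).
Subtract the data counts: 23−11=12, 28−4=24.

Beta(12, 24)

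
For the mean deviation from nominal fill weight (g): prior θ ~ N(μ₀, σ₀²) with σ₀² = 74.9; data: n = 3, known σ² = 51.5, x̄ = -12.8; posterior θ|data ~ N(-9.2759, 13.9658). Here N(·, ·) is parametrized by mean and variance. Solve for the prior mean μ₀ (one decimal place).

μ₀ = 6.1

With known observation variance, the Normal–Normal posterior has precision τ_n = τ₀ + n/σ² and mean μ_n = (τ₀μ₀ + (n/σ²)x̄)/τ_n.
Here τ₀ = 1/74.9 = 0.013351 and τ_data = 3/51.5 = 0.058252, so τ_n = 0.071603.
Rearranging for μ₀: μ₀ = (μ_n·τ_n − τ_data·x̄)/τ₀ = (-9.2759·0.071603 − 0.058252·-12.8) / 0.013351 = 0.081443/0.013351 ≈ 6.1.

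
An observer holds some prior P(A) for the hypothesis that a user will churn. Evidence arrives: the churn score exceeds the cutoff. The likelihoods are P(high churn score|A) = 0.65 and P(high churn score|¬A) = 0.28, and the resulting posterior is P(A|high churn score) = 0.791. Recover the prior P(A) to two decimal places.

P(A) = 0.62

Bayes' rule in odds form gives O(A|E) = O(A)·[P(E|A)/P(E|¬A)], hence O(A) = O(A|E)/LR.
Posterior odds = 0.791/(1−0.791) = 3.7847. LR = 0.65/0.28 = 2.3214.
Prior odds = 3.7847/2.3214 = 1.6304, so P(A) = 1.6304/(1+1.6304) ≈ 0.62.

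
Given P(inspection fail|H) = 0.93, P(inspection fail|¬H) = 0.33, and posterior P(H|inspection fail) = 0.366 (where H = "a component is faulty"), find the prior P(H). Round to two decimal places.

Bayes' rule in odds form gives O(H|E) = O(H)·[P(E|H)/P(E|¬H)], hence O(H) = O(H|E)/LR.
Posterior odds = 0.366/(1−0.366) = 0.5773. LR = 0.93/0.33 = 2.8182.
Prior odds = 0.5773/2.8182 = 0.2048, so P(H) = 0.2048/(1+0.2048) ≈ 0.17.

P(H) = 0.17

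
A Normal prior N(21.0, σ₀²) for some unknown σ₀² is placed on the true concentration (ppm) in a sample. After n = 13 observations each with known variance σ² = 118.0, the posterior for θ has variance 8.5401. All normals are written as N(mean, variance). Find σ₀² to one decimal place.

Posterior precision equals prior precision plus data precision: 1/σ_n² = 1/σ₀² + n/σ².
So 1/σ₀² = 1/8.5401 − 13/118.0 = 0.117095 − 0.110169 = 0.006926.
Hence σ₀² = 1/0.006926 ≈ 144.4.

σ₀² = 144.4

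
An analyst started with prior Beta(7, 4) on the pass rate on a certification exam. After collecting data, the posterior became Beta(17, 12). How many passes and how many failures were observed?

Beta is conjugate to the binomial likelihood: posterior = Beta(α+s, β+f).
Match parameters: s=17−7=10, f=12−4=8.

10 passes and 8 failures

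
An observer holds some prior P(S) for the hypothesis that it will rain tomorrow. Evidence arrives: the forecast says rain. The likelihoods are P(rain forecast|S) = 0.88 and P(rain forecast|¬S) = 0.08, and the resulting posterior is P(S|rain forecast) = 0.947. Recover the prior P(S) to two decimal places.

P(S) = 0.62

Bayes' rule in odds form gives O(S|E) = O(S)·[P(E|S)/P(E|¬S)], hence O(S) = O(S|E)/LR.
Posterior odds = 0.947/(1−0.947) = 17.8679. LR = 0.88/0.08 = 11.0000.
Prior odds = 17.8679/11.0000 = 1.6244, so P(S) = 1.6244/(1+1.6244) ≈ 0.62.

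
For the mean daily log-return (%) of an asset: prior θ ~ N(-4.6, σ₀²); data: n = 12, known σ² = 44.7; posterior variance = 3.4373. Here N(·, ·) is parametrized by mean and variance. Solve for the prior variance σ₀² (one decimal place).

σ₀² = 44.5

For the Normal–Normal model with known σ², precisions add: τ_n = τ₀ + n/σ².
So 1/σ₀² = 1/3.4373 − 12/44.7 = 0.290926 − 0.268456 = 0.022470.
Hence σ₀² = 1/0.022470 ≈ 44.5.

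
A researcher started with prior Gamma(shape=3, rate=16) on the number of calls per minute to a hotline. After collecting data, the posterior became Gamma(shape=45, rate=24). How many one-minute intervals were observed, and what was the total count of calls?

A Gamma(α, β) prior (rate parametrization) on a Poisson rate with n observations summing to S gives posterior Gamma(α+S, β+n).
Matching: Σxᵢ = 45 − 3 = 42 and n = 24 − 16 = 8.

n = 8 one-minute intervals with total 42 calls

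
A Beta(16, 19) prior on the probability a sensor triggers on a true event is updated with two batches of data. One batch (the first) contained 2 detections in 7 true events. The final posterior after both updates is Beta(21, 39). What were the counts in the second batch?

3 detections and 15 misses

Because Beta–binomial updating is additive in the counts, the combined data contributed (α_post−α_prior, β_post−β_prior) successes and failures.
Total across both batches: 21−16=5 detections, 39−19=20 misses.
Subtract the first batch: 5−2=3 detections and 20−5=15 misses.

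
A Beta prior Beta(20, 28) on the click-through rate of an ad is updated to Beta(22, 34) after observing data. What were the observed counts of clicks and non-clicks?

Under Beta–binomial conjugacy the posterior parameters are (a+s, b+f).
Match parameters: s=22−20=2, f=34−28=6.

2 clicks and 6 non-clicks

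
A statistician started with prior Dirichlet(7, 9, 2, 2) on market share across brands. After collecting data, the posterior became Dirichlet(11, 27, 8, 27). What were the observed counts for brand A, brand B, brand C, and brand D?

counts (4, 18, 6, 25)

For a Dirichlet(α) prior with multinomial counts c, the posterior is Dirichlet(α + c) componentwise.
Counts are posterior − prior componentwise: 11−7=4, 27−9=18, 8−2=6, 27−2=25.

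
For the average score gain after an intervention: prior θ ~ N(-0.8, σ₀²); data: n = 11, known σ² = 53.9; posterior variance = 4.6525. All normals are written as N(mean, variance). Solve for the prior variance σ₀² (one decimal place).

σ₀² = 92.1

Posterior precision equals prior precision plus data precision: 1/σ_n² = 1/σ₀² + n/σ².
So 1/σ₀² = 1/4.6525 − 11/53.9 = 0.214938 − 0.204082 = 0.010856.
Hence σ₀² = 1/0.010856 ≈ 92.1.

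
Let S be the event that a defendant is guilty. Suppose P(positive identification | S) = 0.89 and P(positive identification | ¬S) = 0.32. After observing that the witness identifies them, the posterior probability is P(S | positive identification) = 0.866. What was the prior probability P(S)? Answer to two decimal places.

P(S) = 0.70

In odds form, posterior odds = prior odds × likelihood ratio, so prior odds = posterior odds ÷ LR.
Posterior odds = 0.866/(1−0.866) = 6.4627. LR = 0.89/0.32 = 2.7812.
Prior odds = 6.4627/2.7812 = 2.3237, so P(S) = 2.3237/(1+2.3237) ≈ 0.70.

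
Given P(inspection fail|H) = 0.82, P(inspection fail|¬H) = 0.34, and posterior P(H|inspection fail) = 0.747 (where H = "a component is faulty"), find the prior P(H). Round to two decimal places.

Bayes' rule in odds form gives O(H|E) = O(H)·[P(E|H)/P(E|¬H)], hence O(H) = O(H|E)/LR.
Posterior odds = 0.747/(1−0.747) = 2.9526. LR = 0.82/0.34 = 2.4118.
Prior odds = 2.9526/2.4118 = 1.2242, so P(H) = 1.2242/(1+1.2242) ≈ 0.55.

P(H) = 0.55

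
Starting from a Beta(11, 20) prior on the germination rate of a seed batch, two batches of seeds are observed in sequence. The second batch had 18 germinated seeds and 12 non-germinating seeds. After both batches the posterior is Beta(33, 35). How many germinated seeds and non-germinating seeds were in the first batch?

4 germinated seeds and 3 non-germinating seeds

Sequential conjugate updates are equivalent to a single update on the pooled data, so total successes = posterior α − prior α and total failures = posterior β − prior β.
Total across both batches: 33−11=22 germinated seeds, 35−20=15 non-germinating seeds.
Subtract the second batch: 22−18=4 germinated seeds and 15−12=3 non-germinating seeds.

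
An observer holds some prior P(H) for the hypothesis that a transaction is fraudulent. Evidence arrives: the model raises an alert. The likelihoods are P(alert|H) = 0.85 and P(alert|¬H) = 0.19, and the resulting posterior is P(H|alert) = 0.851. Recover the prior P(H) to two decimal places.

In odds form, posterior odds = prior odds × likelihood ratio, so prior odds = posterior odds ÷ LR.
Posterior odds = 0.851/(1−0.851) = 5.7114. LR = 0.85/0.19 = 4.4737.
Prior odds = 5.7114/4.4737 = 1.2767, so P(H) = 1.2767/(1+1.2767) ≈ 0.56.

P(H) = 0.56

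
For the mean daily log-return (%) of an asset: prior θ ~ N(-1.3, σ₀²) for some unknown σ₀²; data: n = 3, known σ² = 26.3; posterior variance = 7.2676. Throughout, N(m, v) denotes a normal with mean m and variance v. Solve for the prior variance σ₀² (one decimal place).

Posterior precision equals prior precision plus data precision: 1/σ_n² = 1/σ₀² + n/σ².
So 1/σ₀² = 1/7.2676 − 3/26.3 = 0.137597 − 0.114068 = 0.023529.
Hence σ₀² = 1/0.023529 ≈ 42.5.

σ₀² = 42.5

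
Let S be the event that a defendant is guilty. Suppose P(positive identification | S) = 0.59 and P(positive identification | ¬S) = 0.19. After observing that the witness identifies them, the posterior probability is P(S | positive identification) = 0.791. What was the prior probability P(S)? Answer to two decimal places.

P(S) = 0.55

In odds form, posterior odds = prior odds × likelihood ratio, so prior odds = posterior odds ÷ LR.
Posterior odds = 0.791/(1−0.791) = 3.7847. LR = 0.59/0.19 = 3.1053.
Prior odds = 3.7847/3.1053 = 1.2188, so P(S) = 1.2188/(1+1.2188) ≈ 0.55.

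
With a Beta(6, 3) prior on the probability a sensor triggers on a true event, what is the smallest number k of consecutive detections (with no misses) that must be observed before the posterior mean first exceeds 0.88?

After k detections and 0 misses the posterior is Beta(6+k, 3), with mean (6+k)/(6+3+k).
Set (6+k)/(9+k) > 0.88 and solve: k > (0.88·9 − 6)/(1 − 0.88) = 16.000.
The smallest integer exceeding 16.000 is 17, and checking k=17: (23)/(26) = 0.8846 > 0.88.

k = 17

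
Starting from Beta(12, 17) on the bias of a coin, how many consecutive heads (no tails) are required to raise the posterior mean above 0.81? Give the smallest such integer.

After k heads and 0 tails the posterior is Beta(12+k, 17), with mean (12+k)/(12+17+k).
Set (12+k)/(29+k) > 0.81 and solve: k > (0.81·29 − 12)/(1 − 0.81) = 60.474.
The smallest integer exceeding 60.474 is 61, and checking k=61: (73)/(90) = 0.8111 > 0.81.

k = 61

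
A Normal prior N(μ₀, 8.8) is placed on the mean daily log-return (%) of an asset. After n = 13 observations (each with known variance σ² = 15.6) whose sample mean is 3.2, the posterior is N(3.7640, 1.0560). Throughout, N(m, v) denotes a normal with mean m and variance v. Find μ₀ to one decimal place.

With known observation variance, the Normal–Normal posterior has precision τ_n = τ₀ + n/σ² and mean μ_n = (τ₀μ₀ + (n/σ²)x̄)/τ_n.
Here τ₀ = 1/8.8 = 0.113636 and τ_data = 13/15.6 = 0.833333, so τ_n = 0.946969.
Rearranging for μ₀: μ₀ = (μ_n·τ_n − τ_data·x̄)/τ₀ = (3.7640·0.946969 − 0.833333·3.2) / 0.113636 = 0.897726/0.113636 ≈ 7.9.

μ₀ = 7.9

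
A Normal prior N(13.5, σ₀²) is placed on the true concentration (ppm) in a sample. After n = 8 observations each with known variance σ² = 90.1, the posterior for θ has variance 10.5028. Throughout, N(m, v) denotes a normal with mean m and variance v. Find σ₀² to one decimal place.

Posterior precision equals prior precision plus data precision: 1/σ_n² = 1/σ₀² + n/σ².
So 1/σ₀² = 1/10.5028 − 8/90.1 = 0.095213 − 0.088790 = 0.006423.
Hence σ₀² = 1/0.006423 ≈ 155.7.

σ₀² = 155.7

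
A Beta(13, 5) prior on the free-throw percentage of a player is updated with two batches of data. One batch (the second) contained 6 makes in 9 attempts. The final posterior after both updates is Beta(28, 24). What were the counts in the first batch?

Sequential conjugate updates are equivalent to a single update on the pooled data, so total successes = posterior α − prior α and total failures = posterior β − prior β.
Total across both batches: 28−13=15 makes, 24−5=19 misses.
Subtract the second batch: 15−6=9 makes and 19−3=16 misses.

9 makes and 16 misses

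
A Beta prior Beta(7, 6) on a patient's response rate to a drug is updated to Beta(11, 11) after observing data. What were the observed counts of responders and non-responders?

Beta is conjugate to the binomial likelihood: posterior = Beta(α+s, β+f).
So s = 11 − 7 = 4 and f = 11 − 6 = 5.

4 responders and 5 non-responders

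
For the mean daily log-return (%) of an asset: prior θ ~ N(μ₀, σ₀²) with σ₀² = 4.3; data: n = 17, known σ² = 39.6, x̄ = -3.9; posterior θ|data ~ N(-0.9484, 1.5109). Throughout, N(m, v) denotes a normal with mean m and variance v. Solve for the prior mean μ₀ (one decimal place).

μ₀ = 4.5

The posterior mean is a precision-weighted average: μ_n = (τ₀μ₀ + τ_data·x̄)/(τ₀+τ_data), with τ₀=1/σ₀² and τ_data=n/σ².
Here τ₀ = 1/4.3 = 0.232558 and τ_data = 17/39.6 = 0.429293, so τ_n = 0.661851.
Rearranging for μ₀: μ₀ = (μ_n·τ_n − τ_data·x̄)/τ₀ = (-0.9484·0.661851 − 0.429293·-3.9) / 0.232558 = 1.046543/0.232558 ≈ 4.5.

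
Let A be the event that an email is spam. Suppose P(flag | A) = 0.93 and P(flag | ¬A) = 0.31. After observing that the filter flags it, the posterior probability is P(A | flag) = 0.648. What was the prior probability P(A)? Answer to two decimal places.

P(A) = 0.38

Bayes' rule in odds form gives O(A|E) = O(A)·[P(E|A)/P(E|¬A)], hence O(A) = O(A|E)/LR.
Posterior odds = 0.648/(1−0.648) = 1.8409. LR = 0.93/0.31 = 3.0000.
Prior odds = 1.8409/3.0000 = 0.6136, so P(A) = 0.6136/(1+0.6136) ≈ 0.38.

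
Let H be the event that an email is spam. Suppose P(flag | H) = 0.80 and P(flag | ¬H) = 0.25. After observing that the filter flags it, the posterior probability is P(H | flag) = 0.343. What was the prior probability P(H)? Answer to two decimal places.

P(H) = 0.14

Bayes' rule in odds form gives O(H|E) = O(H)·[P(E|H)/P(E|¬H)], hence O(H) = O(H|E)/LR.
Posterior odds = 0.343/(1−0.343) = 0.5221. LR = 0.80/0.25 = 3.2000.
Prior odds = 0.5221/3.2000 = 0.1632, so P(H) = 0.1632/(1+0.1632) ≈ 0.14.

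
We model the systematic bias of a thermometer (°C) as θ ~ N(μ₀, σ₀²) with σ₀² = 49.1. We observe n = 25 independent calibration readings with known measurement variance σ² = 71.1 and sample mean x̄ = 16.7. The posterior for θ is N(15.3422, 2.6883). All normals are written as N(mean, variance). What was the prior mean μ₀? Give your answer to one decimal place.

With known observation variance, the Normal–Normal posterior has precision τ_n = τ₀ + n/σ² and mean μ_n = (τ₀μ₀ + (n/σ²)x̄)/τ_n.
Here τ₀ = 1/49.1 = 0.020367 and τ_data = 25/71.1 = 0.351617, so τ_n = 0.371984.
Rearranging for μ₀: μ₀ = (μ_n·τ_n − τ_data·x̄)/τ₀ = (15.3422·0.371984 − 0.351617·16.7) / 0.020367 = -0.164951/0.020367 ≈ -8.1.

μ₀ = -8.1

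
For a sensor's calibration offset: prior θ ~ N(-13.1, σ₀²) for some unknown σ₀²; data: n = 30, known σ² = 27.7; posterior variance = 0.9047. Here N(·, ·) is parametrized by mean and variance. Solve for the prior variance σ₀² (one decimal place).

For the Normal–Normal model with known σ², precisions add: τ_n = τ₀ + n/σ².
So 1/σ₀² = 1/0.9047 − 30/27.7 = 1.105339 − 1.083032 = 0.022307.
Hence σ₀² = 1/0.022307 ≈ 44.8.

σ₀² = 44.8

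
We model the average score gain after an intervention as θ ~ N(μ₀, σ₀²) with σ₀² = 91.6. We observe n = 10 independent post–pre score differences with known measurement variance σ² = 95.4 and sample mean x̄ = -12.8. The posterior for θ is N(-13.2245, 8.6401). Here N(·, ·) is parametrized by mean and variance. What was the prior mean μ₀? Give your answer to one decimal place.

The posterior mean is a precision-weighted average: μ_n = (τ₀μ₀ + τ_data·x̄)/(τ₀+τ_data), with τ₀=1/σ₀² and τ_data=n/σ².
Here τ₀ = 1/91.6 = 0.010917 and τ_data = 10/95.4 = 0.104822, so τ_n = 0.115739.
Rearranging for μ₀: μ₀ = (μ_n·τ_n − τ_data·x̄)/τ₀ = (-13.2245·0.115739 − 0.104822·-12.8) / 0.010917 = -0.188869/0.010917 ≈ -17.3.

μ₀ = -17.3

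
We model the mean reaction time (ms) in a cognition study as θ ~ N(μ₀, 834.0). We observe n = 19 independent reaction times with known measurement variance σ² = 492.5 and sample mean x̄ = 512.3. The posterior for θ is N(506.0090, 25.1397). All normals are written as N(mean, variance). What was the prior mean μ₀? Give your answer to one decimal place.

With known observation variance, the Normal–Normal posterior has precision τ_n = τ₀ + n/σ² and mean μ_n = (τ₀μ₀ + (n/σ²)x̄)/τ_n.
Here τ₀ = 1/834.0 = 0.001199 and τ_data = 19/492.5 = 0.038579, so τ_n = 0.039778.
Rearranging for μ₀: μ₀ = (μ_n·τ_n − τ_data·x̄)/τ₀ = (506.0090·0.039778 − 0.038579·512.3) / 0.001199 = 0.364004/0.001199 ≈ 303.6.

μ₀ = 303.6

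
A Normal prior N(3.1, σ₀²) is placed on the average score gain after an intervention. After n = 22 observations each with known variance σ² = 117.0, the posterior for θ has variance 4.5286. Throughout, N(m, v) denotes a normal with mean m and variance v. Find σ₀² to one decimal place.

For the Normal–Normal model with known σ², precisions add: τ_n = τ₀ + n/σ².
So 1/σ₀² = 1/4.5286 − 22/117.0 = 0.220819 − 0.188034 = 0.032785.
Hence σ₀² = 1/0.032785 ≈ 30.5.

σ₀² = 30.5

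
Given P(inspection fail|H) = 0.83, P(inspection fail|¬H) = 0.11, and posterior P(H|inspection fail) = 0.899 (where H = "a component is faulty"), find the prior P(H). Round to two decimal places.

P(H) = 0.54

Bayes' rule in odds form gives O(H|E) = O(H)·[P(E|H)/P(E|¬H)], hence O(H) = O(H|E)/LR.
Posterior odds = 0.899/(1−0.899) = 8.9010. LR = 0.83/0.11 = 7.5455.
Prior odds = 8.9010/7.5455 = 1.1796, so P(H) = 1.1796/(1+1.1796) ≈ 0.54.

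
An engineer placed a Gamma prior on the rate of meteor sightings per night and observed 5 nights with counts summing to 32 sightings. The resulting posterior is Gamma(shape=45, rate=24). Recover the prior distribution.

A Gamma(α, β) prior (rate parametrization) on a Poisson rate with n observations summing to S gives posterior Gamma(α+S, β+n).
So α = 45 − 32 = 13 and β = 24 − 5 = 19.

Gamma(shape=13, rate=19)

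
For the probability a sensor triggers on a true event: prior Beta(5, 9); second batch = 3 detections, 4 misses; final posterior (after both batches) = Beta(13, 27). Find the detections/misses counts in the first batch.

5 detections and 14 misses

Because Beta–binomial updating is additive in the counts, the combined data contributed (α_post−α_prior, β_post−β_prior) successes and failures.
Total across both batches: 13−5=8 detections, 27−9=18 misses.
Subtract the second batch: 8−3=5 detections and 18−4=14 misses.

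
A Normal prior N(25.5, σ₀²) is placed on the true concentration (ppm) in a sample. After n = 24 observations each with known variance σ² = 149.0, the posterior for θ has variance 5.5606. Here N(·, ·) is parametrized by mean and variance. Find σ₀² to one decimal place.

σ₀² = 53.3

Posterior precision equals prior precision plus data precision: 1/σ_n² = 1/σ₀² + n/σ².
So 1/σ₀² = 1/5.5606 − 24/149.0 = 0.179837 − 0.161074 = 0.018763.
Hence σ₀² = 1/0.018763 ≈ 53.3.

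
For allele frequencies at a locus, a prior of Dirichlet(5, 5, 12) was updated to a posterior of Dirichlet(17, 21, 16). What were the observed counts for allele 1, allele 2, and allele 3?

For a Dirichlet(α) prior with multinomial counts c, the posterior is Dirichlet(α + c) componentwise.
Counts are posterior − prior componentwise: 17−5=12, 21−5=16, 16−12=4.

counts (12, 16, 4)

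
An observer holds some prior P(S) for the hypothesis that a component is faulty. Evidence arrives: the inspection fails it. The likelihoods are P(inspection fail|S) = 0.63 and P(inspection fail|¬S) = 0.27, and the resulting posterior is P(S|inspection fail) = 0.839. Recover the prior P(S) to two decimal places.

Bayes' rule in odds form gives O(S|E) = O(S)·[P(E|S)/P(E|¬S)], hence O(S) = O(S|E)/LR.
Posterior odds = 0.839/(1−0.839) = 5.2112. LR = 0.63/0.27 = 2.3333.
Prior odds = 5.2112/2.3333 = 2.2334, so P(S) = 2.2334/(1+2.2334) ≈ 0.69.

P(S) = 0.69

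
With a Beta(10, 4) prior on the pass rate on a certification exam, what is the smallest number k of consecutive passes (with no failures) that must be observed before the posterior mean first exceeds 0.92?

k = 37

After k passes and 0 failures the posterior is Beta(10+k, 4), with mean (10+k)/(10+4+k).
Set (10+k)/(14+k) > 0.92 and solve: k > (0.92·14 − 10)/(1 − 0.92) = 36.000.
The smallest integer exceeding 36.000 is 37.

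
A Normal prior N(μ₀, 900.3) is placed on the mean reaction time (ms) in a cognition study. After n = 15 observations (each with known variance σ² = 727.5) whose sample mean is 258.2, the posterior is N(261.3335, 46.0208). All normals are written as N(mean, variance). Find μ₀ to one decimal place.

The posterior mean is a precision-weighted average: μ_n = (τ₀μ₀ + τ_data·x̄)/(τ₀+τ_data), with τ₀=1/σ₀² and τ_data=n/σ².
Here τ₀ = 1/900.3 = 0.001111 and τ_data = 15/727.5 = 0.020619, so τ_n = 0.021730.
Rearranging for μ₀: μ₀ = (μ_n·τ_n − τ_data·x̄)/τ₀ = (261.3335·0.021730 − 0.020619·258.2) / 0.001111 = 0.354951/0.001111 ≈ 319.5.

μ₀ = 319.5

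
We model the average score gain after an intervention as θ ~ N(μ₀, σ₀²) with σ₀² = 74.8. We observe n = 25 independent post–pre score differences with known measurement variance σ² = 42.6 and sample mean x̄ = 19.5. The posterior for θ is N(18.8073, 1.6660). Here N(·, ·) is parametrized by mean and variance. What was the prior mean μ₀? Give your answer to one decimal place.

μ₀ = -11.6

The posterior mean is a precision-weighted average: μ_n = (τ₀μ₀ + τ_data·x̄)/(τ₀+τ_data), with τ₀=1/σ₀² and τ_data=n/σ².
Here τ₀ = 1/74.8 = 0.013369 and τ_data = 25/42.6 = 0.586854, so τ_n = 0.600223.
Rearranging for μ₀: μ₀ = (μ_n·τ_n − τ_data·x̄)/τ₀ = (18.8073·0.600223 − 0.586854·19.5) / 0.013369 = -0.155079/0.013369 ≈ -11.6.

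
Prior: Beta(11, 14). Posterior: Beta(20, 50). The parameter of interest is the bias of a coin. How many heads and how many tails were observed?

A Beta(a, b) prior with s successes and f failures in binomial data gives a Beta(a+s, b+f) posterior.
Match parameters: s=20−11=9, f=50−14=36.

9 heads and 36 tails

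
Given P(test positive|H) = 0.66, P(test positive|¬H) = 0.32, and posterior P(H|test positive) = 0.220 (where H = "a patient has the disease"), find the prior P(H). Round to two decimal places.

P(H) = 0.12

Bayes' rule in odds form gives O(H|E) = O(H)·[P(E|H)/P(E|¬H)], hence O(H) = O(H|E)/LR.
Posterior odds = 0.220/(1−0.220) = 0.2821. LR = 0.66/0.32 = 2.0625.
Prior odds = 0.2821/2.0625 = 0.1368, so P(H) = 0.1368/(1+0.1368) ≈ 0.12.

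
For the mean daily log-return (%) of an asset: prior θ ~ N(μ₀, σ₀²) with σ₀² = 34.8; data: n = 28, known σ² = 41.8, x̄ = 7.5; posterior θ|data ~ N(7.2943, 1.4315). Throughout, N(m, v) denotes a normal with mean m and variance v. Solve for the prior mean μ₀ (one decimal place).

μ₀ = 2.5

With known observation variance, the Normal–Normal posterior has precision τ_n = τ₀ + n/σ² and mean μ_n = (τ₀μ₀ + (n/σ²)x̄)/τ_n.
Here τ₀ = 1/34.8 = 0.028736 and τ_data = 28/41.8 = 0.669856, so τ_n = 0.698592.
Rearranging for μ₀: μ₀ = (μ_n·τ_n − τ_data·x̄)/τ₀ = (7.2943·0.698592 − 0.669856·7.5) / 0.028736 = 0.071820/0.028736 ≈ 2.5.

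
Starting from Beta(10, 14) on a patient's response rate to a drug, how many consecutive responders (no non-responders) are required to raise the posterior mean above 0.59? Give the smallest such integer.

After k responders and 0 non-responders the posterior is Beta(10+k, 14), with mean (10+k)/(10+14+k).
Set (10+k)/(24+k) > 0.59 and solve: k > (0.59·24 − 10)/(1 − 0.59) = 10.146.
The smallest integer exceeding 10.146 is 11.

k = 11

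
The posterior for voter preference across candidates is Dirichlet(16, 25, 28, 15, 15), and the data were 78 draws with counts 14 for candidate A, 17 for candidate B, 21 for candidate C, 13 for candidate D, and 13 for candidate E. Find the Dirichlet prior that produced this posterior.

Dirichlet(2, 8, 7, 2, 2)

For a Dirichlet(α) prior with multinomial counts c, the posterior is Dirichlet(α + c) componentwise.
Subtract each count from the matching posterior parameter: 16−14=2, 25−17=8, 28−21=7, 15−13=2, 15−13=2.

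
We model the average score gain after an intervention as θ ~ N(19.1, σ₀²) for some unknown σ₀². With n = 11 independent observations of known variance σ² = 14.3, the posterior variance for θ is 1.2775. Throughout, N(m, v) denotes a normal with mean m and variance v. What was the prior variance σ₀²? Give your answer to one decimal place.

σ₀² = 73.8

For the Normal–Normal model with known σ², precisions add: τ_n = τ₀ + n/σ².
So 1/σ₀² = 1/1.2775 − 11/14.3 = 0.782779 − 0.769231 = 0.013548.
Hence σ₀² = 1/0.013548 ≈ 73.8.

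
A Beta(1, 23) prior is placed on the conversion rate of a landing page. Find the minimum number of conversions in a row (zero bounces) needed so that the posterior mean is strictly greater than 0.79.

After k conversions and 0 bounces the posterior is Beta(1+k, 23), with mean (1+k)/(1+23+k).
Set (1+k)/(24+k) > 0.79 and solve: k > (0.79·24 − 1)/(1 − 0.79) = 85.524.
The smallest integer exceeding 85.524 is 86, and checking k=86: (87)/(110) = 0.7909 > 0.79.

k = 86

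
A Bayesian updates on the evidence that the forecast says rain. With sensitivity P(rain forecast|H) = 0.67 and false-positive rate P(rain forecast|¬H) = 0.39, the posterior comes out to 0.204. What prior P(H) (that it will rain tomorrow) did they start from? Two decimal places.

In odds form, posterior odds = prior odds × likelihood ratio, so prior odds = posterior odds ÷ LR.
Posterior odds = 0.204/(1−0.204) = 0.2563. LR = 0.67/0.39 = 1.7179.
Prior odds = 0.2563/1.7179 = 0.1492, so P(H) = 0.1492/(1+0.1492) ≈ 0.13.

P(H) = 0.13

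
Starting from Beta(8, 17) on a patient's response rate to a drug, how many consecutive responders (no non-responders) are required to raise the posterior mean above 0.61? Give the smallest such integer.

k = 19

After k responders and 0 non-responders the posterior is Beta(8+k, 17), with mean (8+k)/(8+17+k).
Set (8+k)/(25+k) > 0.61 and solve: k > (0.61·25 − 8)/(1 − 0.61) = 18.590.
The smallest integer exceeding 18.590 is 19.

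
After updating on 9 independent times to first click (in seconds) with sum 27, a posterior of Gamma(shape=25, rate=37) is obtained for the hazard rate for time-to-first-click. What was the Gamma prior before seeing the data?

For an exponential likelihood with a Gamma(α, β) prior on the rate, n observations with total T give posterior Gamma(α+n, β+T).
So α = 25 − 9 = 16 and β = 37 − 27 = 10.

Gamma(shape=16, rate=10)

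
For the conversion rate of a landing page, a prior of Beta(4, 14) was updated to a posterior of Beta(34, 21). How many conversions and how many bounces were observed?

A Beta(a, b) prior with s successes and f failures in binomial data gives a Beta(a+s, b+f) posterior.
So s = 34 − 4 = 30 and f = 21 − 14 = 7.

30 conversions and 7 bounces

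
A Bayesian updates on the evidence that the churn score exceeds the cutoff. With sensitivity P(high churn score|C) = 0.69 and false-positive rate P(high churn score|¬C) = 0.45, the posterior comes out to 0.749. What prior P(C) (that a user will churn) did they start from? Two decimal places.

P(C) = 0.66

In odds form, posterior odds = prior odds × likelihood ratio, so prior odds = posterior odds ÷ LR.
Posterior odds = 0.749/(1−0.749) = 2.9841. LR = 0.69/0.45 = 1.5333.
Prior odds = 2.9841/1.5333 = 1.9462, so P(C) = 1.9462/(1+1.9462) ≈ 0.66.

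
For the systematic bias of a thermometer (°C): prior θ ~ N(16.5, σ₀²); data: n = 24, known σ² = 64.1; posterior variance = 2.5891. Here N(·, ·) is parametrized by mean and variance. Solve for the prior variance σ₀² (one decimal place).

σ₀² = 84.6

Posterior precision equals prior precision plus data precision: 1/σ_n² = 1/σ₀² + n/σ².
So 1/σ₀² = 1/2.5891 − 24/64.1 = 0.386235 − 0.374415 = 0.011820.
Hence σ₀² = 1/0.011820 ≈ 84.6.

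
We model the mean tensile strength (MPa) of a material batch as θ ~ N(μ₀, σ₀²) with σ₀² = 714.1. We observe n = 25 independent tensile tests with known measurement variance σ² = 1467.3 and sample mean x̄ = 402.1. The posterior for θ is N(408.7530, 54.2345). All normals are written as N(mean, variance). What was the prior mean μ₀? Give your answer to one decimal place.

μ₀ = 489.7

The posterior mean is a precision-weighted average: μ_n = (τ₀μ₀ + τ_data·x̄)/(τ₀+τ_data), with τ₀=1/σ₀² and τ_data=n/σ².
Here τ₀ = 1/714.1 = 0.001400 and τ_data = 25/1467.3 = 0.017038, so τ_n = 0.018438.
Rearranging for μ₀: μ₀ = (μ_n·τ_n − τ_data·x̄)/τ₀ = (408.7530·0.018438 − 0.017038·402.1) / 0.001400 = 0.685608/0.001400 ≈ 489.7.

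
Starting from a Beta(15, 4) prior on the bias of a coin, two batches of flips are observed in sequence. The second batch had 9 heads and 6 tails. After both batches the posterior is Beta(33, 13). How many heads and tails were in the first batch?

Sequential conjugate updates are equivalent to a single update on the pooled data, so total successes = posterior α − prior α and total failures = posterior β − prior β.
Total across both batches: 33−15=18 heads, 13−4=9 tails.
Subtract the second batch: 18−9=9 heads and 9−6=3 tails.

9 heads and 3 tails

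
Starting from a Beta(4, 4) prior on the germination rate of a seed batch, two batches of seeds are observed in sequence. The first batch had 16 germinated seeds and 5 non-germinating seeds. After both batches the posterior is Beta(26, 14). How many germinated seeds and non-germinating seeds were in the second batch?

6 germinated seeds and 5 non-germinating seeds

Sequential conjugate updates are equivalent to a single update on the pooled data, so total successes = posterior α − prior α and total failures = posterior β − prior β.
Total across both batches: 26−4=22 germinated seeds, 14−4=10 non-germinating seeds.
Subtract the first batch: 22−16=6 germinated seeds and 10−5=5 non-germinating seeds.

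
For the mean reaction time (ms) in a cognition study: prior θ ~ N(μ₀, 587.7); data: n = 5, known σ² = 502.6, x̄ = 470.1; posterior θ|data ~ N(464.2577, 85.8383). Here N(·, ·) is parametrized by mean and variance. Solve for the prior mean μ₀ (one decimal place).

μ₀ = 430.1

With known observation variance, the Normal–Normal posterior has precision τ_n = τ₀ + n/σ² and mean μ_n = (τ₀μ₀ + (n/σ²)x̄)/τ_n.
Here τ₀ = 1/587.7 = 0.001702 and τ_data = 5/502.6 = 0.009948, so τ_n = 0.011650.
Rearranging for μ₀: μ₀ = (μ_n·τ_n − τ_data·x̄)/τ₀ = (464.2577·0.011650 − 0.009948·470.1) / 0.001702 = 0.732047/0.001702 ≈ 430.1.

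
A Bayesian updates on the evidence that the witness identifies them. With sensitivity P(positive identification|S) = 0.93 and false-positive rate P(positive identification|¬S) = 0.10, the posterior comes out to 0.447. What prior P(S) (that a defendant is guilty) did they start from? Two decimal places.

P(S) = 0.08

In odds form, posterior odds = prior odds × likelihood ratio, so prior odds = posterior odds ÷ LR.
Posterior odds = 0.447/(1−0.447) = 0.8083. LR = 0.93/0.10 = 9.3000.
Prior odds = 0.8083/9.3000 = 0.0869, so P(S) = 0.0869/(1+0.0869) ≈ 0.08.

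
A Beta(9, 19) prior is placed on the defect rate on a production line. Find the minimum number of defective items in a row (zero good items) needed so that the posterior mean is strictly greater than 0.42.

k = 5

After k defective items and 0 good items the posterior is Beta(9+k, 19), with mean (9+k)/(9+19+k).
Set (9+k)/(28+k) > 0.42 and solve: k > (0.42·28 − 9)/(1 − 0.42) = 4.759.
The smallest integer exceeding 4.759 is 5, and checking k=5: (14)/(33) = 0.4242 > 0.42.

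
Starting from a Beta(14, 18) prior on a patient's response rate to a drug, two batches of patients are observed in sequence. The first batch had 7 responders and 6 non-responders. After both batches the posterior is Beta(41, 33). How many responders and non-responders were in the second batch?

20 responders and 9 non-responders

Sequential conjugate updates are equivalent to a single update on the pooled data, so total successes = posterior α − prior α and total failures = posterior β − prior β.
Total across both batches: 41−14=27 responders, 33−18=15 non-responders.
Subtract the first batch: 27−7=20 responders and 15−6=9 non-responders.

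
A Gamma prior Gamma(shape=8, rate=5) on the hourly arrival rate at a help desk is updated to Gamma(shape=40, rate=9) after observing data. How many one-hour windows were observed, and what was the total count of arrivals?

A Gamma(α, β) prior (rate parametrization) on a Poisson rate with n observations summing to S gives posterior Gamma(α+S, β+n).
Matching: Σxᵢ = 40 − 8 = 32 and n = 9 − 5 = 4.

n = 4 one-hour windows with total 32 arrivals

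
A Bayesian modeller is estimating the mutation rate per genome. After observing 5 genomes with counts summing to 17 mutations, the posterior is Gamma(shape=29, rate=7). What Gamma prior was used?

A Gamma(α, β) prior (rate parametrization) on a Poisson rate with n observations summing to S gives posterior Gamma(α+S, β+n).
So α = 29 − 17 = 12 and β = 7 − 5 = 2.

Gamma(shape=12, rate=2)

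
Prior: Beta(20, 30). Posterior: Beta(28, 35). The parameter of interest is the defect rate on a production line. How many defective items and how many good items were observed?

8 defective items and 5 good items

A Beta(α, β) prior with s successes and f failures in binomial data gives a Beta(α+s, β+f) posterior.
Match parameters: s=28−20=8, f=35−30=5.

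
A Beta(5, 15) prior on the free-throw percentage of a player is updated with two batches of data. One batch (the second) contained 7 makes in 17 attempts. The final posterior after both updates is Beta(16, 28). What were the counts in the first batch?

4 makes and 3 misses

Because Beta–binomial updating is additive in the counts, the combined data contributed (α_post−α_prior, β_post−β_prior) successes and failures.
Total across both batches: 16−5=11 makes, 28−15=13 misses.
Subtract the second batch: 11−7=4 makes and 13−10=3 misses.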